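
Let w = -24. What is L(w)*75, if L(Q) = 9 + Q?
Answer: -1125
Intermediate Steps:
L(w)*75 = (9 - 24)*75 = -15*75 = -1125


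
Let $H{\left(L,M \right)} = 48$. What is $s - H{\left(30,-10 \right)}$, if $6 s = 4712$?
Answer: $\frac{2212}{3} \approx 737.33$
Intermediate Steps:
$s = \frac{2356}{3}$ ($s = \frac{1}{6} \cdot 4712 = \frac{2356}{3} \approx 785.33$)
$s - H{\left(30,-10 \right)} = \frac{2356}{3} - 48 = \frac{2212}{3}$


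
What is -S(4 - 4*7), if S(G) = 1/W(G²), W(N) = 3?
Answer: -⅓ ≈ -0.33333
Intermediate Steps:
S(G) = ⅓ (S(G) = 1/3 = ⅓)
-S(4 - 4*7) = -1*⅓ = -⅓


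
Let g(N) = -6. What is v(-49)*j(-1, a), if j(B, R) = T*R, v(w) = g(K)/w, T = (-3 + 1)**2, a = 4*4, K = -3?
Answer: 384/49 ≈ 7.8367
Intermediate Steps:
a = 16
T = 4 (T = (-2)**2 = 4)
v(w) = -6/w
j(B, R) = 4*R
v(-49)*j(-1, a) = (-6/(-49))*(4*16) = -6*(-1/49)*64 = (6/49)*64 = 384/49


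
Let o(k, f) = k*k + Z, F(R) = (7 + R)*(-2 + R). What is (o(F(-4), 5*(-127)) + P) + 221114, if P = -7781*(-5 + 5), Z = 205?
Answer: 221643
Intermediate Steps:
F(R) = (-2 + R)*(7 + R)
o(k, f) = 205 + k**2 (o(k, f) = k*k + 205 = k**2 + 205 = 205 + k**2)
P = 0 (P = -7781*0 = 0)
(o(F(-4), 5*(-127)) + P) + 221114 = ((205 + (-14 + (-4)**2 + 5*(-4))**2) + 0) + 221114 = ((205 + (-14 + 16 - 20)**2) + 0) + 221114 = ((205 + (-18)**2) + 0) + 221114 = ((205 + 324) + 0) + 221114 = (529 + 0) + 221114 = 529 + 221114 = 221643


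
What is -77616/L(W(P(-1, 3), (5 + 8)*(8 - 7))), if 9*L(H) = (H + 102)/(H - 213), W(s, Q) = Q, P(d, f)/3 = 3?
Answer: 27941760/23 ≈ 1.2149e+6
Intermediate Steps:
P(d, f) = 9 (P(d, f) = 3*3 = 9)
L(H) = (102 + H)/(9*(-213 + H)) (L(H) = ((H + 102)/(H - 213))/9 = ((102 + H)/(-213 + H))/9 = (102 + H)/(9*(-213 + H)))
-77616/L(W(P(-1, 3), (5 + 8)*(8 - 7))) = -77616*9*(-213 + (5 + 8)*(8 - 7))/(102 + (5 + 8)*(8 - 7)) = -77616*9*(-213 + 13*1)/(102 + 13*1) = -77616*9*(-213 + 13)/(102 + 13) = -77616/((⅑)*115/(-200)) = -77616/((⅑)*(-1/200)*115) = -77616/(-23/360) = -77616*(-360/23) = 27941760/23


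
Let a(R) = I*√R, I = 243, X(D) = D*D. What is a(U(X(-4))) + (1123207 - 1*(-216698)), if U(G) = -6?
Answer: 1339905 + 243*I*√6 ≈ 1.3399e+6 + 595.23*I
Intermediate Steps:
X(D) = D²
a(R) = 243*√R
a(U(X(-4))) + (1123207 - 1*(-216698)) = 243*√(-6) + (1123207 - 1*(-216698)) = 243*(I*√6) + (1123207 + 216698) = 243*I*√6 + 1339905 = 1339905 + 243*I*√6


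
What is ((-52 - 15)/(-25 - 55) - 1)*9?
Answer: -117/80 ≈ -1.4625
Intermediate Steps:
((-52 - 15)/(-25 - 55) - 1)*9 = (-67/(-80) - 1)*9 = (-67*(-1/80) - 1)*9 = (67/80 - 1)*9 = -13/80*9 = -117/80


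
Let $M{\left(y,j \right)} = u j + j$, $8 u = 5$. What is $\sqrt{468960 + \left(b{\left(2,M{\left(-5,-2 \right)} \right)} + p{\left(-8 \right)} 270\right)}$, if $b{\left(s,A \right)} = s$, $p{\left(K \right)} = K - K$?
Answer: $\sqrt{468962} \approx 684.81$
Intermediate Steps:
$p{\left(K \right)} = 0$
$u = \frac{5}{8}$ ($u = \frac{1}{8} \cdot 5 = \frac{5}{8} \approx 0.625$)
$M{\left(y,j \right)} = \frac{13 j}{8}$ ($M{\left(y,j \right)} = \frac{5 j}{8} + j = \frac{13 j}{8}$)
$\sqrt{468960 + \left(b{\left(2,M{\left(-5,-2 \right)} \right)} + p{\left(-8 \right)} 270\right)} = \sqrt{468960 + \left(2 + 0 \cdot 270\right)} = \sqrt{468960 + \left(2 + 0\right)} = \sqrt{468960 + 2} = \sqrt{468962}$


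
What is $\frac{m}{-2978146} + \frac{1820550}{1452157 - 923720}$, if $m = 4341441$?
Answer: $\frac{3127685642583}{1573762537802} \approx 1.9874$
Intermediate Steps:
$\frac{m}{-2978146} + \frac{1820550}{1452157 - 923720} = \frac{4341441}{-2978146} + \frac{1820550}{1452157 - 923720} = 4341441 \left(- \frac{1}{2978146}\right) + \frac{1820550}{528437} = - \frac{4341441}{2978146} + 1820550 \cdot \frac{1}{528437} = - \frac{4341441}{2978146} + \frac{1820550}{528437} = \frac{3127685642583}{1573762537802}$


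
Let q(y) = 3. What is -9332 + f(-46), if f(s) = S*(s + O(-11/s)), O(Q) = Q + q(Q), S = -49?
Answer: -332889/46 ≈ -7236.7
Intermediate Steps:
O(Q) = 3 + Q (O(Q) = Q + 3 = 3 + Q)
f(s) = -147 - 49*s + 539/s (f(s) = -49*(s + (3 - 11/s)) = -49*(3 + s - 11/s) = -147 - 49*s + 539/s)
-9332 + f(-46) = -9332 + (-147 - 49*(-46) + 539/(-46)) = -9332 + (-147 + 2254 + 539*(-1/46)) = -9332 + (-147 + 2254 - 539/46) = -9332 + 96383/46 = -332889/46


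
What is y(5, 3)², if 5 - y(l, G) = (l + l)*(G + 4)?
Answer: 4225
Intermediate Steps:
y(l, G) = 5 - 2*l*(4 + G) (y(l, G) = 5 - (l + l)*(G + 4) = 5 - 2*l*(4 + G))
y(5, 3)² = (5 - 8*5 - 2*3*5)² = (5 - 40 - 30)² = (-65)² = 4225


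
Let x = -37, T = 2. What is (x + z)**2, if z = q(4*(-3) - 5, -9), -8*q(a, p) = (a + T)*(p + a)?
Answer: 117649/16 ≈ 7353.1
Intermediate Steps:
q(a, p) = -(2 + a)*(a + p)/8 (q(a, p) = -(a + 2)*(p + a)/8 = -(2 + a)*(a + p)/8)
z = -195/4 (z = -(4*(-3) - 5)/4 - 1/4*(-9) - (4*(-3) - 5)**2/8 - 1/8*(4*(-3) - 5)*(-9) = -(-12 - 5)/4 + 9/4 - (-12 - 5)**2/8 - 1/8*(-12 - 5)*(-9) = -1/4*(-17) + 9/4 - 1/8*(-17)**2 - 1/8*(-17)*(-9) = 17/4 + 9/4 - 1/8*289 - 153/8 = 17/4 + 9/4 - 289/8 - 153/8 = -195/4 ≈ -48.750)
(x + z)**2 = (-37 - 195/4)**2 = (-343/4)**2 = 117649/16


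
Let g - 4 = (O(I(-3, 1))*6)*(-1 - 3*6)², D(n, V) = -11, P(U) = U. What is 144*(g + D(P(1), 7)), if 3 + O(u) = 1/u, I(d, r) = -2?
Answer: -1092672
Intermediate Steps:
O(u) = -3 + 1/u
g = -7577 (g = 4 + ((-3 + 1/(-2))*6)*(-1 - 3*6)² = 4 + ((-3 - ½)*6)*(-1 - 18)² = 4 - 7/2*6*(-19)² = 4 - 21*361 = 4 - 7581 = -7577)
144*(g + D(P(1), 7)) = 144*(-7577 - 11) = 144*(-7588) = -1092672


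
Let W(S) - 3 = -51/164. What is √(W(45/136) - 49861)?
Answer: I*√335247283/82 ≈ 223.29*I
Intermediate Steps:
W(S) = 441/164 (W(S) = 3 - 51/164 = 441/164)
√(W(45/136) - 49861) = √(441/164 - 49861) = √(-8176763/164) = I*√335247283/82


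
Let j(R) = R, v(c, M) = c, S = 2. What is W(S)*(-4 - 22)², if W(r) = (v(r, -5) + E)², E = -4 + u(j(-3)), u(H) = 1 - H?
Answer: 2704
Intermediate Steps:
E = 0 (E = -4 + (1 - 1*(-3)) = -4 + (1 + 3) = -4 + 4 = 0)
W(r) = r² (W(r) = (r + 0)² = r²)
W(S)*(-4 - 22)² = 2²*(-4 - 22)² = 4*(-26)² = 4*676 = 2704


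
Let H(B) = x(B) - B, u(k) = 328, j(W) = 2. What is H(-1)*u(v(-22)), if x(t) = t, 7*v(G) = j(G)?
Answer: 0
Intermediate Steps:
v(G) = 2/7 (v(G) = (⅐)*2 = 2/7)
H(B) = 0 (H(B) = B - B = 0)
H(-1)*u(v(-22)) = 0*328 = 0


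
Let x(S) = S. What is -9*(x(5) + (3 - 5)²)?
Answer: -81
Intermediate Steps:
-9*(x(5) + (3 - 5)²) = -9*(5 + (3 - 5)²) = -9*(5 + (-2)²) = -9*(5 + 4) = -9*9 = -81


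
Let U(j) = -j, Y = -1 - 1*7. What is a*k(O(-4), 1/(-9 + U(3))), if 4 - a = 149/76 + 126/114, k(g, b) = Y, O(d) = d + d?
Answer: -142/19 ≈ -7.4737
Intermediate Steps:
O(d) = 2*d
Y = -8 (Y = -1 - 7 = -8)
k(g, b) = -8
a = 71/76 (a = 4 - (149/76 + 126/114) = 4 - (149*(1/76) + 126*(1/114)) = 4 - (149/76 + 21/19) = 4 - 1*233/76 = 4 - 233/76 = 71/76 ≈ 0.93421)
a*k(O(-4), 1/(-9 + U(3))) = (71/76)*(-8) = -142/19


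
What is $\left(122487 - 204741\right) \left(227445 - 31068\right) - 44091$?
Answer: $-16152837849$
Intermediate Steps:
$\left(122487 - 204741\right) \left(227445 - 31068\right) - 44091 = \left(-82254\right) 196377 - 44091 = -16152793758 - 44091 = -16152837849$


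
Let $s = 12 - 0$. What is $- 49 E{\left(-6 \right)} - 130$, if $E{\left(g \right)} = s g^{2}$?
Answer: $-21298$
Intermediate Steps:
$s = 12$ ($s = 12 + 0 = 12$)
$E{\left(g \right)} = 12 g^{2}$
$- 49 E{\left(-6 \right)} - 130 = - 49 \cdot 12 \left(-6\right)^{2} - 130 = - 49 \cdot 12 \cdot 36 - 130 = \left(-49\right) 432 - 130 = -21168 - 130 = -21298$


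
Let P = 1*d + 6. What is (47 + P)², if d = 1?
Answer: 2916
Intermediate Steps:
P = 7 (P = 1*1 + 6 = 1 + 6 = 7)
(47 + P)² = (47 + 7)² = 54² = 2916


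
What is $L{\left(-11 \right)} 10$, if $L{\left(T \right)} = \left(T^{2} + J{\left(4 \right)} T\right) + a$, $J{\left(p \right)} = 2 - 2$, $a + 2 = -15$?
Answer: $1040$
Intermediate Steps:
$a = -17$ ($a = -2 - 15 = -17$)
$J{\left(p \right)} = 0$
$L{\left(T \right)} = -17 + T^{2}$ ($L{\left(T \right)} = \left(T^{2} + 0 T\right) - 17 = \left(T^{2} + 0\right) - 17 = T^{2} - 17 = -17 + T^{2}$)
$L{\left(-11 \right)} 10 = \left(-17 + \left(-11\right)^{2}\right) 10 = \left(-17 + 121\right) 10 = 104 \cdot 10 = 1040$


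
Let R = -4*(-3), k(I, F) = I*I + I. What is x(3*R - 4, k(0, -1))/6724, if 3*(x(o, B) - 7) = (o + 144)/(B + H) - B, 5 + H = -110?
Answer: 2239/2319780 ≈ 0.00096518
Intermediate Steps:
H = -115 (H = -5 - 110 = -115)
k(I, F) = I + I² (k(I, F) = I² + I = I + I²)
R = 12
x(o, B) = 7 - B/3 + (144 + o)/(3*(-115 + B)) (x(o, B) = 7 + ((o + 144)/(B - 115) - B)/3 = 7 + ((144 + o)/(-115 + B) - B)/3 = 7 + (-B + (144 + o)/(-115 + B))/3 = 7 + (-B/3 + (144 + o)/(3*(-115 + B))) = 7 - B/3 + (144 + o)/(3*(-115 + B)))
x(3*R - 4, k(0, -1))/6724 = ((-2271 + (3*12 - 4) - (0*(1 + 0))² + 136*(0*(1 + 0)))/(3*(-115 + 0*(1 + 0))))/6724 = ((-2271 + (36 - 4) - (0*1)² + 136*(0*1))/(3*(-115 + 0*1)))*(1/6724) = ((-2271 + 32 - 1*0² + 136*0)/(3*(-115 + 0)))*(1/6724) = ((⅓)*(-2271 + 32 - 1*0 + 0)/(-115))*(1/6724) = ((⅓)*(-1/115)*(-2271 + 32 + 0 + 0))*(1/6724) = ((⅓)*(-1/115)*(-2239))*(1/6724) = (2239/345)*(1/6724) = 2239/2319780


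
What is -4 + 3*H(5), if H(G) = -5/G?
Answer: -7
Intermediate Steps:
-4 + 3*H(5) = -4 + 3*(-5/5) = -4 + 3*(-5*1/5) = -4 + 3*(-1) = -4 - 3 = -7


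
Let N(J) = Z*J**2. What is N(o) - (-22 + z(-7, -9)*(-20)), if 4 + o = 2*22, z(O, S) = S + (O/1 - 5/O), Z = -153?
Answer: -1715586/7 ≈ -2.4508e+5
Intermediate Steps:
z(O, S) = O + S - 5/O (z(O, S) = S + (O*1 - 5/O) = S + (O - 5/O) = O + S - 5/O)
o = 40 (o = -4 + 2*22 = -4 + 44 = 40)
N(J) = -153*J**2
N(o) - (-22 + z(-7, -9)*(-20)) = -153*40**2 - (-22 + (-7 - 9 - 5/(-7))*(-20)) = -153*1600 - (-22 + (-7 - 9 - 5*(-1/7))*(-20)) = -244800 - (-22 + (-7 - 9 + 5/7)*(-20)) = -244800 - (-22 - 107/7*(-20)) = -244800 - (-22 + 2140/7) = -244800 - 1*1986/7 = -244800 - 1986/7 = -1715586/7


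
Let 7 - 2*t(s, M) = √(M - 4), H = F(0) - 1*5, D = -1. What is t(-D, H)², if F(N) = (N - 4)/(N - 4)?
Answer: 41/4 - 7*I*√2 ≈ 10.25 - 9.8995*I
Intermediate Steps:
F(N) = 1 (F(N) = (-4 + N)/(-4 + N) = 1)
H = -4 (H = 1 - 1*5 = 1 - 5 = -4)
t(s, M) = 7/2 - √(-4 + M)/2 (t(s, M) = 7/2 - √(M - 4)/2 = 7/2 - √(-4 + M)/2)
t(-D, H)² = (7/2 - √(-4 - 4)/2)² = (7/2 - I*√2)²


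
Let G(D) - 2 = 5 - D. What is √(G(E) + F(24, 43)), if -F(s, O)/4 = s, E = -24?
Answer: I*√65 ≈ 8.0623*I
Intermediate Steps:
F(s, O) = -4*s
G(D) = 7 - D (G(D) = 2 + (5 - D) = 7 - D)
√(G(E) + F(24, 43)) = √((7 - 1*(-24)) - 4*24) = √((7 + 24) - 96) = √(31 - 96) = √(-65) = I*√65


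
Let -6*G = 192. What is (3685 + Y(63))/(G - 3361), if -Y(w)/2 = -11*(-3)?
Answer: -3619/3393 ≈ -1.0666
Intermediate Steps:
Y(w) = -66 (Y(w) = -(-22)*(-3) = -2*33 = -66)
G = -32 (G = -⅙*192 = -32)
(3685 + Y(63))/(G - 3361) = (3685 - 66)/(-32 - 3361) = 3619/(-3393) = 3619*(-1/3393) = -3619/3393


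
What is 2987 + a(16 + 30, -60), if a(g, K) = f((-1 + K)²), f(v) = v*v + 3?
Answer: 13848831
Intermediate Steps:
f(v) = 3 + v² (f(v) = v² + 3 = 3 + v²)
a(g, K) = 3 + (-1 + K)⁴ (a(g, K) = 3 + ((-1 + K)²)² = 3 + (-1 + K)⁴)
2987 + a(16 + 30, -60) = 2987 + (3 + (-1 - 60)⁴) = 2987 + (3 + (-61)⁴) = 2987 + (3 + 13845841) = 2987 + 13845844 = 13848831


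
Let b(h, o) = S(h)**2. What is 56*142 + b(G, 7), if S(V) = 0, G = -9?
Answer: 7952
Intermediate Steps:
b(h, o) = 0 (b(h, o) = 0**2 = 0)
56*142 + b(G, 7) = 56*142 + 0 = 7952 + 0 = 7952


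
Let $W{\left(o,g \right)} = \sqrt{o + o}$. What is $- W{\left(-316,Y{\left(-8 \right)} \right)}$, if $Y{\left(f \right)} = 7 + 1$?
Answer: $- 2 i \sqrt{158} \approx - 25.14 i$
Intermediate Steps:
$Y{\left(f \right)} = 8$
$W{\left(o,g \right)} = \sqrt{2} \sqrt{o}$ ($W{\left(o,g \right)} = \sqrt{2 o} = \sqrt{2} \sqrt{o}$)
$- W{\left(-316,Y{\left(-8 \right)} \right)} = - \sqrt{2} \sqrt{-316} = - \sqrt{2} \cdot 2 i \sqrt{79} = - 2 i \sqrt{158}$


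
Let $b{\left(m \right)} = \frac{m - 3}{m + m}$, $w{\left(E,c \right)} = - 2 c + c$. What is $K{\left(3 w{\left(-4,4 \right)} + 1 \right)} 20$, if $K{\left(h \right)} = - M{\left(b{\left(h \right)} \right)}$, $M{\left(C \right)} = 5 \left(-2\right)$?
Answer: $200$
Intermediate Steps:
$w{\left(E,c \right)} = - c$
$b{\left(m \right)} = \frac{-3 + m}{2 m}$
$M{\left(C \right)} = -10$
$K{\left(h \right)} = 10$ ($K{\left(h \right)} = \left(-1\right) \left(-10\right) = 10$)
$K{\left(3 w{\left(-4,4 \right)} + 1 \right)} 20 = 10 \cdot 20 = 200$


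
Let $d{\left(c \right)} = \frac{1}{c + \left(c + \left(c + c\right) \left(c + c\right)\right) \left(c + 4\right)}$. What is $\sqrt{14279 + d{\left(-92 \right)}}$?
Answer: $\frac{\sqrt{31516488545003245}}{1485662} \approx 119.49$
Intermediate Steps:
$d{\left(c \right)} = \frac{1}{c + \left(4 + c\right) \left(c + 4 c^{2}\right)}$ ($d{\left(c \right)} = \frac{1}{c + \left(c + 2 c 2 c\right) \left(4 + c\right)} = \frac{1}{c + \left(c + 4 c^{2}\right) \left(4 + c\right)} = \frac{1}{c + \left(4 + c\right) \left(c + 4 c^{2}\right)}$)
$\sqrt{14279 + d{\left(-92 \right)}} = \sqrt{14279 + \frac{1}{\left(-92\right) \left(5 + 4 \left(-92\right)^{2} + 17 \left(-92\right)\right)}} = \sqrt{14279 - \frac{1}{92 \left(5 + 4 \cdot 8464 - 1564\right)}} = \sqrt{14279 - \frac{1}{92 \left(5 + 33856 - 1564\right)}} = \sqrt{14279 - \frac{1}{92 \cdot 32297}} = \sqrt{14279 - \frac{1}{2971324}} = \sqrt{\frac{42427535395}{2971324}} = \frac{\sqrt{31516488545003245}}{1485662}$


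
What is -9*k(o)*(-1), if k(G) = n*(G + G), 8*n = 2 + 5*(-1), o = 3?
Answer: -81/4 ≈ -20.250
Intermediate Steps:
n = -3/8 (n = (2 + 5*(-1))/8 = (2 - 5)/8 = (⅛)*(-3) = -3/8 ≈ -0.37500)
k(G) = -3*G/4 (k(G) = -3*(G + G)/8 = -3*G/4)
-9*k(o)*(-1) = -(-27)*3/4*(-1) = -9*(-9/4)*(-1) = (81/4)*(-1) = -81/4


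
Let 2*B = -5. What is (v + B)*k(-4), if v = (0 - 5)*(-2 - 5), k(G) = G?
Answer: -130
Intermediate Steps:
B = -5/2 (B = (½)*(-5) = -5/2 ≈ -2.5000)
v = 35 (v = -5*(-7) = 35)
(v + B)*k(-4) = (35 - 5/2)*(-4) = (65/2)*(-4) = -130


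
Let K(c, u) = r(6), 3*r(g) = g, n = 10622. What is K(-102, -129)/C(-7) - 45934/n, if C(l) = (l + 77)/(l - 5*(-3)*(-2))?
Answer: -1000352/185885 ≈ -5.3816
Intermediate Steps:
r(g) = g/3
K(c, u) = 2 (K(c, u) = (1/3)*6 = 2)
C(l) = (77 + l)/(-30 + l) (C(l) = (77 + l)/(l + 15*(-2)) = (77 + l)/(l - 30) = (77 + l)/(-30 + l))
K(-102, -129)/C(-7) - 45934/n = 2/(((77 - 7)/(-30 - 7))) - 45934/10622 = 2/((70/(-37))) - 45934*1/10622 = 2/((-1/37*70)) - 22967/5311 = 2/(-70/37) - 22967/5311 = 2*(-37/70) - 22967/5311 = -37/35 - 22967/5311 = -1000352/185885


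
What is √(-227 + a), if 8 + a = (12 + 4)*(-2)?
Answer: I*√267 ≈ 16.34*I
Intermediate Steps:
a = -40 (a = -8 + (12 + 4)*(-2) = -8 + 16*(-2) = -8 - 32 = -40)
√(-227 + a) = √(-227 - 40) = √(-267) = I*√267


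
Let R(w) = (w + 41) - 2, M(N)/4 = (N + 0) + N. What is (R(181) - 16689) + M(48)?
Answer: -16085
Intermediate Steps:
M(N) = 8*N (M(N) = 4*((N + 0) + N) = 4*(N + N) = 4*(2*N) = 8*N)
R(w) = 39 + w (R(w) = (41 + w) - 2 = 39 + w)
(R(181) - 16689) + M(48) = ((39 + 181) - 16689) + 8*48 = (220 - 16689) + 384 = -16469 + 384 = -16085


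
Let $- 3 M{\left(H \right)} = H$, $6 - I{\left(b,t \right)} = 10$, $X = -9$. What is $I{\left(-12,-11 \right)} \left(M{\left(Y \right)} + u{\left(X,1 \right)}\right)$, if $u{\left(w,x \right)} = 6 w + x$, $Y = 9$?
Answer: $224$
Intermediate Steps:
$I{\left(b,t \right)} = -4$ ($I{\left(b,t \right)} = 6 - 10 = -4$)
$M{\left(H \right)} = - \frac{H}{3}$
$u{\left(w,x \right)} = x + 6 w$
$I{\left(-12,-11 \right)} \left(M{\left(Y \right)} + u{\left(X,1 \right)}\right) = - 4 \left(\left(- \frac{1}{3}\right) 9 + \left(1 + 6 \left(-9\right)\right)\right) = - 4 \left(-3 + \left(1 - 54\right)\right) = - 4 \left(-3 - 53\right) = \left(-4\right) \left(-56\right) = 224$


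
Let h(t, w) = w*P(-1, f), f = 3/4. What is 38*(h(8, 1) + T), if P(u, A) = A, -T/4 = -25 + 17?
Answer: 2489/2 ≈ 1244.5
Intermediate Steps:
T = 32 (T = -4*(-25 + 17) = -4*(-8) = 32)
f = ¾ (f = 3*(¼) = ¾ ≈ 0.75000)
h(t, w) = 3*w/4 (h(t, w) = w*(¾) = 3*w/4)
38*(h(8, 1) + T) = 38*((¾)*1 + 32) = 38*(¾ + 32) = 38*(131/4) = 2489/2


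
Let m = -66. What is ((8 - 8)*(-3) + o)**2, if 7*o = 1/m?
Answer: 1/213444 ≈ 4.6851e-6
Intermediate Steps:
o = -1/462 (o = (1/7)/(-66) = (1/7)*(-1/66) = -1/462 ≈ -0.0021645)
((8 - 8)*(-3) + o)**2 = ((8 - 8)*(-3) - 1/462)**2 = (0*(-3) - 1/462)**2 = (0 - 1/462)**2 = (-1/462)**2 = 1/213444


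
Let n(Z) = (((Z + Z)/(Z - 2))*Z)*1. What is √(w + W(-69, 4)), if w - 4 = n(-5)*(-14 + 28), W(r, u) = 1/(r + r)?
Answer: I*√1828362/138 ≈ 9.7983*I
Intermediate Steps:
W(r, u) = 1/(2*r)
n(Z) = 2*Z²/(-2 + Z) (n(Z) = (((2*Z)/(-2 + Z))*Z)*1 = ((2*Z/(-2 + Z))*Z)*1 = (2*Z²/(-2 + Z))*1 = 2*Z²/(-2 + Z))
w = -96 (w = 4 + (2*(-5)²/(-2 - 5))*(-14 + 28) = 4 + (2*25/(-7))*14 = 4 + (2*25*(-⅐))*14 = 4 - 50/7*14 = 4 - 100 = -96)
√(w + W(-69, 4)) = √(-96 + (½)/(-69)) = √(-96 + (½)*(-1/69)) = √(-96 - 1/138) = √(-13249/138) = I*√1828362/138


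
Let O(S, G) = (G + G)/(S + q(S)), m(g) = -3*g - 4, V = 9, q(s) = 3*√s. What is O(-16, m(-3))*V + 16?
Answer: 62/5 - 27*I/10 ≈ 12.4 - 2.7*I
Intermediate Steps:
m(g) = -4 - 3*g
O(S, G) = 2*G/(S + 3*√S) (O(S, G) = (G + G)/(S + 3*√S) = (2*G)/(S + 3*√S) = 2*G/(S + 3*√S))
O(-16, m(-3))*V + 16 = (2*(-4 - 3*(-3))/(-16 + 3*√(-16)))*9 + 16 = (2*(-4 + 9)/(-16 + 3*(4*I)))*9 + 16 = (2*5/(-16 + 12*I))*9 + 16 = (2*5*((-16 - 12*I)/400))*9 + 16 = (-⅖ - 3*I/10)*9 + 16 = (-18/5 - 27*I/10) + 16 = 62/5 - 27*I/10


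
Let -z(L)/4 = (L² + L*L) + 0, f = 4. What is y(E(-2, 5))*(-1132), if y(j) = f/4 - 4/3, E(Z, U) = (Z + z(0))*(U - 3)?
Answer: 1132/3 ≈ 377.33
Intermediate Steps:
z(L) = -8*L² (z(L) = -4*((L² + L*L) + 0) = -4*((L² + L²) + 0) = -4*(2*L² + 0) = -8*L²)
E(Z, U) = Z*(-3 + U) (E(Z, U) = (Z - 8*0²)*(U - 3) = (Z - 8*0)*(-3 + U) = (Z + 0)*(-3 + U) = Z*(-3 + U))
y(j) = -⅓ (y(j) = 4/4 - 4/3 = 4*(¼) - 4*⅓ = 1 - 4/3 = -⅓)
y(E(-2, 5))*(-1132) = -⅓*(-1132) = 1132/3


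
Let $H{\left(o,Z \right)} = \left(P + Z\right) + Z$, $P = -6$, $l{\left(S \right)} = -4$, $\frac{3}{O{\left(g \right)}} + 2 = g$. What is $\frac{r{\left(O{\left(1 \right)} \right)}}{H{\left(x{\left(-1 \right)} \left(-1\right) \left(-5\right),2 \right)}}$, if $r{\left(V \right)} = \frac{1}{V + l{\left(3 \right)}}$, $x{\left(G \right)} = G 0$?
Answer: $\frac{1}{14} \approx 0.071429$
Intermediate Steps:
$O{\left(g \right)} = \frac{3}{-2 + g}$
$x{\left(G \right)} = 0$
$r{\left(V \right)} = \frac{1}{-4 + V}$ ($r{\left(V \right)} = \frac{1}{V - 4} = \frac{1}{-4 + V}$)
$H{\left(o,Z \right)} = -6 + 2 Z$ ($H{\left(o,Z \right)} = \left(-6 + Z\right) + Z = -6 + 2 Z$)
$\frac{r{\left(O{\left(1 \right)} \right)}}{H{\left(x{\left(-1 \right)} \left(-1\right) \left(-5\right),2 \right)}} = \frac{1}{\left(-4 + \frac{3}{-2 + 1}\right) \left(-6 + 2 \cdot 2\right)} = \frac{1}{\left(-4 + \frac{3}{-1}\right) \left(-6 + 4\right)} = \frac{1}{\left(-4 + 3 \left(-1\right)\right) \left(-2\right)} = \frac{1}{-4 - 3} \left(- \frac{1}{2}\right) = \frac{1}{-7} \left(- \frac{1}{2}\right) = \left(- \frac{1}{7}\right) \left(- \frac{1}{2}\right) = \frac{1}{14}$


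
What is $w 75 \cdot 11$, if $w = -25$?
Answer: $-20625$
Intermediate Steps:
$w 75 \cdot 11 = \left(-25\right) 75 \cdot 11 = \left(-1875\right) 11 = -20625$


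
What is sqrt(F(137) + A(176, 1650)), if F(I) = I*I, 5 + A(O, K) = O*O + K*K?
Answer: 4*sqrt(173265) ≈ 1665.0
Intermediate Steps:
A(O, K) = -5 + K**2 + O**2 (A(O, K) = -5 + (O*O + K*K) = -5 + (O**2 + K**2) = -5 + (K**2 + O**2) = -5 + K**2 + O**2)
F(I) = I**2
sqrt(F(137) + A(176, 1650)) = sqrt(137**2 + (-5 + 1650**2 + 176**2)) = sqrt(18769 + (-5 + 2722500 + 30976)) = sqrt(18769 + 2753471) = sqrt(2772240) = 4*sqrt(173265)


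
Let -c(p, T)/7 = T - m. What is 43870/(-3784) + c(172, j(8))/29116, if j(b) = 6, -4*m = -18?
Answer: -319339663/27543736 ≈ -11.594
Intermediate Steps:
m = 9/2 (m = -¼*(-18) = 9/2 ≈ 4.5000)
c(p, T) = 63/2 - 7*T (c(p, T) = -7*(T - 1*9/2) = -7*(T - 9/2) = -7*(-9/2 + T) = 63/2 - 7*T)
43870/(-3784) + c(172, j(8))/29116 = 43870/(-3784) + (63/2 - 7*6)/29116 = 43870*(-1/3784) + (63/2 - 42)*(1/29116) = -21935/1892 - 21/2*1/29116 = -21935/1892 - 21/58232 = -319339663/27543736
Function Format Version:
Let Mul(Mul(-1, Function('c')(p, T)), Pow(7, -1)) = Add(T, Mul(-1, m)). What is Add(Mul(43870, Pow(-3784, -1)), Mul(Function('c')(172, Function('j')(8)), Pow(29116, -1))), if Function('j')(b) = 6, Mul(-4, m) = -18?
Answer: Rational(-319339663, 27543736) ≈ -11.594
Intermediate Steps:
m = Rational(9, 2) (m = Mul(Rational(-1, 4), -18) = Rational(9, 2) ≈ 4.5000)
Function('c')(p, T) = Add(Rational(63, 2), Mul(-7, T)) (Function('c')(p, T) = Mul(-7, Add(T, Mul(-1, Rational(9, 2)))) = Mul(-7, Add(T, Rational(-9, 2))) = Mul(-7, Add(Rational(-9, 2), T)) = Add(Rational(63, 2), Mul(-7, T)))
Add(Mul(43870, Pow(-3784, -1)), Mul(Function('c')(172, Function('j')(8)), Pow(29116, -1))) = Add(Mul(43870, Pow(-3784, -1)), Mul(Add(Rational(63, 2), Mul(-7, 6)), Pow(29116, -1))) = Add(Mul(43870, Rational(-1, 3784)), Mul(Add(Rational(63, 2), -42), Rational(1, 29116))) = Add(Rational(-21935, 1892), Mul(Rational(-21, 2), Rational(1, 29116))) = Add(Rational(-21935, 1892), Rational(-21, 58232)) = Rational(-319339663, 27543736)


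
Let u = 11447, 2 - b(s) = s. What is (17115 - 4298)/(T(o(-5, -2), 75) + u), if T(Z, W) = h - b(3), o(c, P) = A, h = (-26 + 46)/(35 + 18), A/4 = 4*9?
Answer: 679301/606764 ≈ 1.1195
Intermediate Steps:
A = 144 (A = 4*(4*9) = 4*36 = 144)
b(s) = 2 - s
h = 20/53 ≈ 0.37736
o(c, P) = 144
T(Z, W) = 73/53 (T(Z, W) = 20/53 - (2 - 1*3) = 20/53 - (2 - 3) = 20/53 - 1*(-1) = 20/53 + 1 = 73/53)
(17115 - 4298)/(T(o(-5, -2), 75) + u) = (17115 - 4298)/(73/53 + 11447) = 12817/(606764/53) = 12817*(53/606764) = 679301/606764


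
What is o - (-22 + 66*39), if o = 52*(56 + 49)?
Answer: 2908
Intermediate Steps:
o = 5460 (o = 52*105 = 5460)
o - (-22 + 66*39) = 5460 - (-22 + 66*39) = 5460 - (-22 + 2574) = 5460 - 1*2552 = 5460 - 2552 = 2908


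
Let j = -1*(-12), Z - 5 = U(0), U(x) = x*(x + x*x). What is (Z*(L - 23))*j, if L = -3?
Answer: -1560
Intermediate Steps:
U(x) = x*(x + x²)
Z = 5 (Z = 5 + 0²*(1 + 0) = 5 + 0*1 = 5 + 0 = 5)
j = 12
(Z*(L - 23))*j = (5*(-3 - 23))*12 = (5*(-26))*12 = -130*12 = -1560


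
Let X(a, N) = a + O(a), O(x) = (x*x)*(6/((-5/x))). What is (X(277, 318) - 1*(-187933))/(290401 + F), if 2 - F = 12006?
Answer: -126582548/1391985 ≈ -90.937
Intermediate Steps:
O(x) = -6*x**3/5 (O(x) = x**2*(6*(-x/5)) = x**2*(-6*x/5) = -6*x**3/5)
F = -12004 (F = 2 - 1*12006 = 2 - 12006 = -12004)
X(a, N) = a - 6*a**3/5
(X(277, 318) - 1*(-187933))/(290401 + F) = ((277 - 6/5*277**3) - 1*(-187933))/(290401 - 12004) = ((277 - 6/5*21253933) + 187933)/278397 = ((277 - 127523598/5) + 187933)*(1/278397) = (-127522213/5 + 187933)*(1/278397) = -126582548/5*1/278397 = -126582548/1391985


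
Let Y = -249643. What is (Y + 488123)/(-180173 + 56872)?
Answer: -238480/123301 ≈ -1.9341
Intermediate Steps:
(Y + 488123)/(-180173 + 56872) = (-249643 + 488123)/(-180173 + 56872) = 238480/(-123301) = 238480*(-1/123301) = -238480/123301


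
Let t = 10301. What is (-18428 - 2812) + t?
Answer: -10939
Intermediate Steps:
(-18428 - 2812) + t = (-18428 - 2812) + 10301 = -21240 + 10301 = -10939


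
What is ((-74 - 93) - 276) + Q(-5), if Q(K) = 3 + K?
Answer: -445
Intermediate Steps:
((-74 - 93) - 276) + Q(-5) = ((-74 - 93) - 276) + (3 - 5) = (-167 - 276) - 2 = -443 - 2 = -445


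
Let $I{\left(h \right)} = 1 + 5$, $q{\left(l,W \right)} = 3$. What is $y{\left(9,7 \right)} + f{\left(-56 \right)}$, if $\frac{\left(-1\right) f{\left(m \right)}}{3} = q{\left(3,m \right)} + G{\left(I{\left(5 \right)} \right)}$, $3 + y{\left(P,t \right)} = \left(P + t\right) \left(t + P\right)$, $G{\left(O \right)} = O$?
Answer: $226$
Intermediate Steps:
$I{\left(h \right)} = 6$
$y{\left(P,t \right)} = -3 + \left(P + t\right)^{2}$ ($y{\left(P,t \right)} = -3 + \left(P + t\right) \left(t + P\right) = -3 + \left(P + t\right) \left(P + t\right) = -3 + \left(P + t\right)^{2}$)
$f{\left(m \right)} = -27$ ($f{\left(m \right)} = - 3 \left(3 + 6\right) = \left(-3\right) 9 = -27$)
$y{\left(9,7 \right)} + f{\left(-56 \right)} = \left(-3 + \left(9 + 7\right)^{2}\right) - 27 = \left(-3 + 16^{2}\right) - 27 = \left(-3 + 256\right) - 27 = 253 - 27 = 226$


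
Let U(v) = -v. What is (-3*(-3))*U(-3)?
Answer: 27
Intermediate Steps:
(-3*(-3))*U(-3) = (-3*(-3))*(-1*(-3)) = 9*3 = 27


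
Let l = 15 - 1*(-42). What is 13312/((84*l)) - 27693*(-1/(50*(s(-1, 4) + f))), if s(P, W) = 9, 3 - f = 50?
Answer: -1411859/119700 ≈ -11.795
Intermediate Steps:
f = -47 (f = 3 - 1*50 = 3 - 50 = -47)
l = 57 (l = 15 + 42 = 57)
13312/((84*l)) - 27693*(-1/(50*(s(-1, 4) + f))) = 13312/((84*57)) - 27693*(-1/(50*(9 - 47))) = 13312/4788 - 27693/((-38*(-50))) = 13312*(1/4788) - 27693/1900 = 3328/1197 - 27693*1/1900 = 3328/1197 - 27693/1900 = -1411859/119700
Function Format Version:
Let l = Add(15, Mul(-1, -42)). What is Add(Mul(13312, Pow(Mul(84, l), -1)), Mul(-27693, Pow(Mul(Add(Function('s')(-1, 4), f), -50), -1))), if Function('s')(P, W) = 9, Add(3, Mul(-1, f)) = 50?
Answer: Rational(-1411859, 119700) ≈ -11.795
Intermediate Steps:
f = -47 (f = Add(3, Mul(-1, 50)) = Add(3, -50) = -47)
l = 57 (l = Add(15, 42) = 57)
Add(Mul(13312, Pow(Mul(84, l), -1)), Mul(-27693, Pow(Mul(Add(Function('s')(-1, 4), f), -50), -1))) = Add(Mul(13312, Pow(Mul(84, 57), -1)), Mul(-27693, Pow(Mul(Add(9, -47), -50), -1))) = Add(Mul(13312, Pow(4788, -1)), Mul(-27693, Pow(Mul(-38, -50), -1))) = Add(Mul(13312, Rational(1, 4788)), Mul(-27693, Pow(1900, -1))) = Add(Rational(3328, 1197), Mul(-27693, Rational(1, 1900))) = Add(Rational(3328, 1197), Rational(-27693, 1900)) = Rational(-1411859, 119700)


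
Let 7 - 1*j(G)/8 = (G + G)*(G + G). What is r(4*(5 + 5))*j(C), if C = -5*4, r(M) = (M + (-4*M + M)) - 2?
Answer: 1045008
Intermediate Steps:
r(M) = -2 - 2*M (r(M) = (M - 3*M) - 2 = -2*M - 2 = -2 - 2*M)
C = -20
j(G) = 56 - 32*G² (j(G) = 56 - 8*(G + G)*(G + G) = 56 - 8*2*G*2*G = 56 - 32*G²)
r(4*(5 + 5))*j(C) = (-2 - 8*(5 + 5))*(56 - 32*(-20)²) = (-2 - 8*10)*(56 - 32*400) = (-2 - 2*40)*(56 - 12800) = (-2 - 80)*(-12744) = -82*(-12744) = 1045008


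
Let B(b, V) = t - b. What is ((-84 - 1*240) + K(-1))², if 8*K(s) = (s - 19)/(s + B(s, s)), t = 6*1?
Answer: 15155449/144 ≈ 1.0525e+5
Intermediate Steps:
t = 6
B(b, V) = 6 - b
K(s) = -19/48 + s/48 (K(s) = ((s - 19)/(s + (6 - s)))/8 = ((-19 + s)/6)/8 = ((-19 + s)*(⅙))/8 = (-19/6 + s/6)/8 = -19/48 + s/48)
((-84 - 1*240) + K(-1))² = ((-84 - 1*240) + (-19/48 + (1/48)*(-1)))² = ((-84 - 240) + (-19/48 - 1/48))² = (-324 - 5/12)² = (-3893/12)² = 15155449/144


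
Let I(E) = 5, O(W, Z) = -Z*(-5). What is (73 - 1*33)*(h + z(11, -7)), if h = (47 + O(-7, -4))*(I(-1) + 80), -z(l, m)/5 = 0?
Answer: 91800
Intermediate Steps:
O(W, Z) = 5*Z
z(l, m) = 0 (z(l, m) = -5*0 = 0)
h = 2295 (h = (47 + 5*(-4))*(5 + 80) = (47 - 20)*85 = 27*85 = 2295)
(73 - 1*33)*(h + z(11, -7)) = (73 - 1*33)*(2295 + 0) = (73 - 33)*2295 = 40*2295 = 91800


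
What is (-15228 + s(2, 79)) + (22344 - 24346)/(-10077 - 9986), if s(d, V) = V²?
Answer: -180304179/20063 ≈ -8986.9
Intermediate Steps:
(-15228 + s(2, 79)) + (22344 - 24346)/(-10077 - 9986) = (-15228 + 79²) + (22344 - 24346)/(-10077 - 9986) = (-15228 + 6241) - 2002/(-20063) = -8987 - 2002*(-1/20063) = -8987 + 2002/20063 = -180304179/20063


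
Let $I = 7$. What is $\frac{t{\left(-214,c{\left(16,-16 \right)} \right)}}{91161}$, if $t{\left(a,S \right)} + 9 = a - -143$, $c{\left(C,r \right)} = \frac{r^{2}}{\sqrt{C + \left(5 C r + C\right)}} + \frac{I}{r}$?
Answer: $- \frac{80}{91161} \approx -0.00087757$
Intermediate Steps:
$c{\left(C,r \right)} = \frac{7}{r} + \frac{r^{2}}{\sqrt{2 C + 5 C r}}$ ($c{\left(C,r \right)} = \frac{r^{2}}{\sqrt{C + \left(5 C r + C\right)}} + \frac{7}{r} = \frac{r^{2}}{\sqrt{C + \left(C + 5 C r\right)}} + \frac{7}{r} = \frac{r^{2}}{\sqrt{2 C + 5 C r}} + \frac{7}{r} = \frac{7}{r} + \frac{r^{2}}{\sqrt{2 C + 5 C r}}$)
$t{\left(a,S \right)} = 134 + a$ ($t{\left(a,S \right)} = -9 + \left(a - -143\right) = -9 + \left(a + 143\right) = -9 + \left(143 + a\right) = 134 + a$)
$\frac{t{\left(-214,c{\left(16,-16 \right)} \right)}}{91161} = \frac{134 - 214}{91161} = \left(-80\right) \frac{1}{91161} = - \frac{80}{91161}$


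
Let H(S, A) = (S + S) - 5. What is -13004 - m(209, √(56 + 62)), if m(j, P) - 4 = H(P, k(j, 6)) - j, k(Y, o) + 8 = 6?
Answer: -12794 - 2*√118 ≈ -12816.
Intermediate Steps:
k(Y, o) = -2 (k(Y, o) = -8 + 6 = -2)
H(S, A) = -5 + 2*S (H(S, A) = 2*S - 5 = -5 + 2*S)
m(j, P) = -1 - j + 2*P (m(j, P) = 4 + ((-5 + 2*P) - j) = 4 + (-5 - j + 2*P) = -1 - j + 2*P)
-13004 - m(209, √(56 + 62)) = -13004 - (-1 - 1*209 + 2*√(56 + 62)) = -13004 - (-1 - 209 + 2*√118) = -13004 - (-210 + 2*√118) = -13004 + (210 - 2*√118) = -12794 - 2*√118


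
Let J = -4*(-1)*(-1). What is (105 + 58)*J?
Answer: -652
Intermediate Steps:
J = -4 (J = 4*(-1) = -4)
(105 + 58)*J = (105 + 58)*(-4) = 163*(-4) = -652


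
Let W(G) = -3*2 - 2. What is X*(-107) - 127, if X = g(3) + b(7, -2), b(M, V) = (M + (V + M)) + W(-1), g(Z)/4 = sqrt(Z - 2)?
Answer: -983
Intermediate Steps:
W(G) = -8 (W(G) = -6 - 2 = -8)
g(Z) = 4*sqrt(-2 + Z) (g(Z) = 4*sqrt(Z - 2) = 4*sqrt(-2 + Z))
b(M, V) = -8 + V + 2*M (b(M, V) = (M + (V + M)) - 8 = (M + (M + V)) - 8 = (V + 2*M) - 8 = -8 + V + 2*M)
X = 8 (X = 4*sqrt(-2 + 3) + (-8 - 2 + 2*7) = 4*sqrt(1) + (-8 - 2 + 14) = 4*1 + 4 = 4 + 4 = 8)
X*(-107) - 127 = 8*(-107) - 127 = -856 - 127 = -983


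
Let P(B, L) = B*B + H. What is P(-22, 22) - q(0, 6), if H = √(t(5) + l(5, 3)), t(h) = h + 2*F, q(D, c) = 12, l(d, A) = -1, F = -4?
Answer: 472 + 2*I ≈ 472.0 + 2.0*I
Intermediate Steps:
t(h) = -8 + h (t(h) = h + 2*(-4) = h - 8 = -8 + h)
H = 2*I (H = √((-8 + 5) - 1) = √(-3 - 1) = √(-4) = 2*I ≈ 2.0*I)
P(B, L) = B² + 2*I (P(B, L) = B*B + 2*I = B² + 2*I)
P(-22, 22) - q(0, 6) = ((-22)² + 2*I) - 1*12 = (484 + 2*I) - 12 = 472 + 2*I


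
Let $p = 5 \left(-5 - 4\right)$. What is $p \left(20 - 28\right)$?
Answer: $360$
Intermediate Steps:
$p = -45$ ($p = 5 \left(-9\right) = -45$)
$p \left(20 - 28\right) = - 45 \left(20 - 28\right) = \left(-45\right) \left(-8\right) = 360$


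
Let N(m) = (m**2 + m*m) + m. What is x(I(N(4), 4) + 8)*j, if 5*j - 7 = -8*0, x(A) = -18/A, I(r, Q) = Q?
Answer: -21/10 ≈ -2.1000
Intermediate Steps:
N(m) = m + 2*m**2 (N(m) = (m**2 + m**2) + m = 2*m**2 + m = m + 2*m**2)
j = 7/5 (j = 7/5 + (-8*0)/5 = 7/5 + (1/5)*0 = 7/5 + 0 = 7/5 ≈ 1.4000)
x(I(N(4), 4) + 8)*j = -18/(4 + 8)*(7/5) = -18/12*(7/5) = -18*1/12*(7/5) = -3/2*7/5 = -21/10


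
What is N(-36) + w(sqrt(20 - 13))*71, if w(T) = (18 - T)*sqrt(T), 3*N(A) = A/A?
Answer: 1/3 + 71*7**(1/4)*(18 - sqrt(7)) ≈ 1773.5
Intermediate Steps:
N(A) = 1/3 (N(A) = (A/A)/3 = (1/3)*1 = 1/3)
w(T) = sqrt(T)*(18 - T)
N(-36) + w(sqrt(20 - 13))*71 = 1/3 + (sqrt(sqrt(20 - 13))*(18 - sqrt(20 - 13)))*71 = 1/3 + (sqrt(sqrt(7))*(18 - sqrt(7)))*71 = 1/3 + (7**(1/4)*(18 - sqrt(7)))*71 = 1/3 + 71*7**(1/4)*(18 - sqrt(7))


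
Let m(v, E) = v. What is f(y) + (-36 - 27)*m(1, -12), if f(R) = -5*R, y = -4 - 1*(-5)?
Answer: -68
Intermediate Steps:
y = 1 (y = -4 + 5 = 1)
f(y) + (-36 - 27)*m(1, -12) = -5*1 + (-36 - 27)*1 = -5 - 63*1 = -5 - 63 = -68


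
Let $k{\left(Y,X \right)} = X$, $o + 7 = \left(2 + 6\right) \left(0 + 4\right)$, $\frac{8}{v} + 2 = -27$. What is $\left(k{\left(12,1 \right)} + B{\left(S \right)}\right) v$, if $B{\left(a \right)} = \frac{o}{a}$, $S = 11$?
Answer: $- \frac{288}{319} \approx -0.90282$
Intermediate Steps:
$v = - \frac{8}{29}$ ($v = \frac{8}{-2 - 27} = \frac{8}{-29} = 8 \left(- \frac{1}{29}\right) = - \frac{8}{29} \approx -0.27586$)
$o = 25$ ($o = -7 + \left(2 + 6\right) \left(0 + 4\right) = -7 + 8 \cdot 4 = -7 + 32 = 25$)
$B{\left(a \right)} = \frac{25}{a}$
$\left(k{\left(12,1 \right)} + B{\left(S \right)}\right) v = \left(1 + \frac{25}{11}\right) \left(- \frac{8}{29}\right) = \frac{36}{11} \left(- \frac{8}{29}\right) = - \frac{288}{319}$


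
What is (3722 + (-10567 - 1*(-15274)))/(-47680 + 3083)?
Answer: -8429/44597 ≈ -0.18900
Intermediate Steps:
(3722 + (-10567 - 1*(-15274)))/(-47680 + 3083) = (3722 + (-10567 + 15274))/(-44597) = (3722 + 4707)*(-1/44597) = 8429*(-1/44597) = -8429/44597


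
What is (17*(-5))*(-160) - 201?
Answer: 13399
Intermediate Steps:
(17*(-5))*(-160) - 201 = -85*(-160) - 201 = 13600 - 201 = 13399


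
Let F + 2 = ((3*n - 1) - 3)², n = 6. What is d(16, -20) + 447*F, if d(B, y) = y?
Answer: 86698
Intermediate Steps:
F = 194 (F = -2 + ((3*6 - 1) - 3)² = -2 + ((18 - 1) - 3)² = -2 + (17 - 3)² = -2 + 14² = -2 + 196 = 194)
d(16, -20) + 447*F = -20 + 447*194 = -20 + 86718 = 86698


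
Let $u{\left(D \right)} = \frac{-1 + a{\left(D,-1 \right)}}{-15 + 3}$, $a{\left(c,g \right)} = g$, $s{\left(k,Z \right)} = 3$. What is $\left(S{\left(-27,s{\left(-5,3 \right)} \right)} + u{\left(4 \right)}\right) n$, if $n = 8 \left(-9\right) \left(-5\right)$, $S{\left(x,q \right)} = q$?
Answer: $1140$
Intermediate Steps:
$u{\left(D \right)} = \frac{1}{6}$ ($u{\left(D \right)} = \frac{-1 - 1}{-15 + 3} = - \frac{2}{-12} = \left(-2\right) \left(- \frac{1}{12}\right) = \frac{1}{6}$)
$n = 360$ ($n = \left(-72\right) \left(-5\right) = 360$)
$\left(S{\left(-27,s{\left(-5,3 \right)} \right)} + u{\left(4 \right)}\right) n = \left(3 + \frac{1}{6}\right) 360 = \frac{19}{6} \cdot 360 = 1140$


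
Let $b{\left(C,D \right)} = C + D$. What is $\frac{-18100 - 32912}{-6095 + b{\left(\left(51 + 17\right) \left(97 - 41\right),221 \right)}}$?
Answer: $\frac{25506}{1033} \approx 24.691$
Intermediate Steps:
$\frac{-18100 - 32912}{-6095 + b{\left(\left(51 + 17\right) \left(97 - 41\right),221 \right)}} = \frac{-18100 - 32912}{-6095 + \left(\left(51 + 17\right) \left(97 - 41\right) + 221\right)} = - \frac{51012}{-6095 + \left(68 \cdot 56 + 221\right)} = - \frac{51012}{-6095 + \left(3808 + 221\right)} = - \frac{51012}{-6095 + 4029} = - \frac{51012}{-2066} = \left(-51012\right) \left(- \frac{1}{2066}\right) = \frac{25506}{1033}$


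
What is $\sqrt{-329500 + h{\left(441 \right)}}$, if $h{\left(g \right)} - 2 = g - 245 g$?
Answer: $i \sqrt{437102} \approx 661.14 i$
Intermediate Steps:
$h{\left(g \right)} = 2 - 244 g$ ($h{\left(g \right)} = 2 + \left(g - 245 g\right) = 2 - 244 g$)
$\sqrt{-329500 + h{\left(441 \right)}} = \sqrt{-329500 + \left(2 - 107604\right)} = \sqrt{-329500 - 107602} = \sqrt{-437102} = i \sqrt{437102}$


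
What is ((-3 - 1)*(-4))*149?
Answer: 2384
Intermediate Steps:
((-3 - 1)*(-4))*149 = -4*(-4)*149 = 16*149 = 2384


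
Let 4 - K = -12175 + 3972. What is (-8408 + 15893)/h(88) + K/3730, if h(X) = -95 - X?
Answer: -8805723/227530 ≈ -38.701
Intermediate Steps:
K = 8207 (K = 4 - (-12175 + 3972) = 4 - 1*(-8203) = 4 + 8203 = 8207)
(-8408 + 15893)/h(88) + K/3730 = (-8408 + 15893)/(-95 - 1*88) + 8207/3730 = 7485/(-95 - 88) + 8207*(1/3730) = 7485/(-183) + 8207/3730 = 7485*(-1/183) + 8207/3730 = -2495/61 + 8207/3730 = -8805723/227530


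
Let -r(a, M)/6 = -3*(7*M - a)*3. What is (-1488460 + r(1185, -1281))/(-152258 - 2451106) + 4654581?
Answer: 3029392661788/650841 ≈ 4.6546e+6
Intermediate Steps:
r(a, M) = -54*a + 378*M (r(a, M) = -6*(-3*(7*M - a))*3 = -6*(-3*(-a + 7*M))*3 = -6*(-21*M + 3*a)*3 = -6*(-63*M + 9*a) = -54*a + 378*M)
(-1488460 + r(1185, -1281))/(-152258 - 2451106) + 4654581 = (-1488460 + (-54*1185 + 378*(-1281)))/(-152258 - 2451106) + 4654581 = (-1488460 + (-63990 - 484218))/(-2603364) + 4654581 = (-1488460 - 548208)*(-1/2603364) + 4654581 = -2036668*(-1/2603364) + 4654581 = 509167/650841 + 4654581 = 3029392661788/650841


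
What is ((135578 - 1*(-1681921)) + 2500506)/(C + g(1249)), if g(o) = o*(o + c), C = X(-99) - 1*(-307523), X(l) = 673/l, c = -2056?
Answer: -427482495/69342253 ≈ -6.1648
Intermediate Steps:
C = 30444104/99 (C = 673/(-99) - 1*(-307523) = 673*(-1/99) + 307523 = -673/99 + 307523 = 30444104/99 ≈ 3.0752e+5)
g(o) = o*(-2056 + o) (g(o) = o*(o - 2056) = o*(-2056 + o))
((135578 - 1*(-1681921)) + 2500506)/(C + g(1249)) = ((135578 - 1*(-1681921)) + 2500506)/(30444104/99 + 1249*(-2056 + 1249)) = ((135578 + 1681921) + 2500506)/(30444104/99 + 1249*(-807)) = (1817499 + 2500506)/(30444104/99 - 1007943) = 4318005/(-69342253/99) = 4318005*(-99/69342253) = -427482495/69342253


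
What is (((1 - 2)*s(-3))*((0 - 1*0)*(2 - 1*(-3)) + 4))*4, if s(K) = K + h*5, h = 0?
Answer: 48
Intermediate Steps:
s(K) = K (s(K) = K + 0*5 = K + 0 = K)
(((1 - 2)*s(-3))*((0 - 1*0)*(2 - 1*(-3)) + 4))*4 = (((1 - 2)*(-3))*((0 - 1*0)*(2 - 1*(-3)) + 4))*4 = ((-1*(-3))*((0 + 0)*(2 + 3) + 4))*4 = (3*(0*5 + 4))*4 = (3*(0 + 4))*4 = (3*4)*4 = 12*4 = 48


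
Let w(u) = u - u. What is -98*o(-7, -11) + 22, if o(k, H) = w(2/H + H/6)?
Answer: 22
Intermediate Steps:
w(u) = 0
o(k, H) = 0
-98*o(-7, -11) + 22 = -98*0 + 22 = 0 + 22 = 22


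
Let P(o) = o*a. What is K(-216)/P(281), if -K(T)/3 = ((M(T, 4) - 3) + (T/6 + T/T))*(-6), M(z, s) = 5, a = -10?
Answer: 297/1405 ≈ 0.21139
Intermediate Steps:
K(T) = 54 + 3*T (K(T) = -3*((5 - 3) + (T/6 + T/T))*(-6) = -3*(2 + (T*(1/6) + 1))*(-6) = -3*(2 + (T/6 + 1))*(-6) = -3*(2 + (1 + T/6))*(-6) = -3*(3 + T/6)*(-6) = -3*(-18 - T) = 54 + 3*T)
P(o) = -10*o (P(o) = o*(-10) = -10*o)
K(-216)/P(281) = (54 + 3*(-216))/((-10*281)) = (54 - 648)/(-2810) = -594*(-1/2810) = 297/1405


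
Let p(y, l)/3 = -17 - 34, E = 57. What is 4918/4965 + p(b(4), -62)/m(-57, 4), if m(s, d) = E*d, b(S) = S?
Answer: 120553/377340 ≈ 0.31948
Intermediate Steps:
p(y, l) = -153 (p(y, l) = 3*(-17 - 34) = 3*(-51) = -153)
m(s, d) = 57*d
4918/4965 + p(b(4), -62)/m(-57, 4) = 4918/4965 - 153/(57*4) = 4918*(1/4965) - 153/228 = 4918/4965 - 153*1/228 = 4918/4965 - 51/76 = 120553/377340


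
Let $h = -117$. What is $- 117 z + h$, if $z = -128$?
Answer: $14859$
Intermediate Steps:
$- 117 z + h = \left(-117\right) \left(-128\right) - 117 = 14976 - 117 = 14859$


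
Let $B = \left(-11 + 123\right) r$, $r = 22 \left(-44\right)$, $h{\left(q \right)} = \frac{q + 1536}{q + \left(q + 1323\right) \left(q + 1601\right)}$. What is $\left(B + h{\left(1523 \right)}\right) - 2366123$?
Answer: $- \frac{22004657413094}{8892427} \approx -2.4745 \cdot 10^{6}$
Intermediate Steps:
$h{\left(q \right)} = \frac{1536 + q}{q + \left(1323 + q\right) \left(1601 + q\right)}$
$r = -968$
$B = -108416$ ($B = \left(-11 + 123\right) \left(-968\right) = 112 \left(-968\right) = -108416$)
$\left(B + h{\left(1523 \right)}\right) - 2366123 = \left(-108416 + \frac{1536 + 1523}{2118123 + 1523^{2} + 2925 \cdot 1523}\right) - 2366123 = \left(-108416 + \frac{1}{2118123 + 2319529 + 4454775} \cdot 3059\right) - 2366123 = \left(-108416 + \frac{1}{8892427} \cdot 3059\right) - 2366123 = \left(-108416 + \frac{3059}{8892427}\right) - 2366123 = - \frac{964081362573}{8892427} - 2366123 = - \frac{22004657413094}{8892427}$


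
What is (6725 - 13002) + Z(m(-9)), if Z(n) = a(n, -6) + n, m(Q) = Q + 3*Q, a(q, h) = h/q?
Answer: -37877/6 ≈ -6312.8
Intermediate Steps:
m(Q) = 4*Q
Z(n) = n - 6/n (Z(n) = -6/n + n = n - 6/n)
(6725 - 13002) + Z(m(-9)) = (6725 - 13002) + (4*(-9) - 6/(4*(-9))) = -6277 + (-36 - 6/(-36)) = -6277 + (-36 - 6*(-1/36)) = -6277 + (-36 + ⅙) = -6277 - 215/6 = -37877/6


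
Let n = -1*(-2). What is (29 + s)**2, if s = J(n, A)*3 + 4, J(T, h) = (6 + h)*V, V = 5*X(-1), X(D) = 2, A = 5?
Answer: 131769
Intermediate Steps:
V = 10 (V = 5*2 = 10)
n = 2
J(T, h) = 60 + 10*h (J(T, h) = (6 + h)*10 = 60 + 10*h)
s = 334 (s = (60 + 10*5)*3 + 4 = (60 + 50)*3 + 4 = 110*3 + 4 = 330 + 4 = 334)
(29 + s)**2 = (29 + 334)**2 = 363**2 = 131769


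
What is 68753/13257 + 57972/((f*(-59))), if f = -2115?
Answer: 1038653101/183808305 ≈ 5.6507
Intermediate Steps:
68753/13257 + 57972/((f*(-59))) = 68753/13257 + 57972/((-2115*(-59))) = 68753*(1/13257) + 57972/124785 = 68753/13257 + 57972*(1/124785) = 68753/13257 + 19324/41595 = 1038653101/183808305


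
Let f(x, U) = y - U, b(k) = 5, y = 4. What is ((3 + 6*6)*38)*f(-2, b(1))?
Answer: -1482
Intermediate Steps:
f(x, U) = 4 - U
((3 + 6*6)*38)*f(-2, b(1)) = ((3 + 6*6)*38)*(4 - 1*5) = ((3 + 36)*38)*(4 - 5) = (39*38)*(-1) = 1482*(-1) = -1482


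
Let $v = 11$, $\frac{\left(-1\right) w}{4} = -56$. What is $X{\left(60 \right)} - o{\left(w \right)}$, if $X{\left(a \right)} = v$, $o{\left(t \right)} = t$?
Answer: $-213$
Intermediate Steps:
$w = 224$ ($w = \left(-4\right) \left(-56\right) = 224$)
$X{\left(a \right)} = 11$
$X{\left(60 \right)} - o{\left(w \right)} = 11 - 224 = -213$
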